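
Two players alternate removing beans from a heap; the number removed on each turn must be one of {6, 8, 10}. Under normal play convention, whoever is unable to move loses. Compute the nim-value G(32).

0

G(0) = 0
G(1) = mex{} = 0
G(2) = mex{} = 0
G(3) = mex{} = 0
G(4) = mex{} = 0
G(5) = mex{} = 0
G(6) = mex{0} = 1
G(7) = mex{0} = 1
G(8) = mex{0,0} = 1
G(9) = mex{0,0} = 1
G(10) = mex{0,0,0} = 1
G(11) = mex{0,0,0} = 1
G(12) = mex{1,0,0} = 2
G(13) = mex{1,0,0} = 2
G(14) = mex{1,1,0} = 2
G(15) = mex{1,1,0} = 2
G(16) = mex{1,1,1} = 0
G(17) = mex{1,1,1} = 0
G(18) = mex{2,1,1} = 0
G(19) = mex{2,1,1} = 0
G(20) = mex{2,2,1} = 0
G(21) = mex{2,2,1} = 0
G(22) = mex{0,2,2} = 1
G(23) = mex{0,2,2} = 1
G(24) = mex{0,0,2} = 1
G(25) = mex{0,0,2} = 1
G(26) = mex{0,0,0} = 1
G(27) = mex{0,0,0} = 1
G(28) = mex{1,0,0} = 2
G(29) = mex{1,0,0} = 2
G(30) = mex{1,1,0} = 2
G(31) = mex{1,1,0} = 2
G(32) = mex{1,1,1} = 0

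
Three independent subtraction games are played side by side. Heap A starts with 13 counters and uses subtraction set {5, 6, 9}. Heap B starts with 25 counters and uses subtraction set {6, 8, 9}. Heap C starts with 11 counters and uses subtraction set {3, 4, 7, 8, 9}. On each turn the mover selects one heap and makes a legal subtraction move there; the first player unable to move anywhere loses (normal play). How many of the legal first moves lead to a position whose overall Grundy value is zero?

Heap A, S = {5, 6, 9}:
n :  0  1  2  3  4  5  6  7  8  9 10 11 12 13
G :  0  0  0  0  0  1  1  1  1  1  2  2  2  2
G_A(13) = 2.
Heap B, S = {6, 8, 9}:
n :  0  1  2  3  4  5  6  7  8  9 10 11 12 13 14 15 16 17 18 19 20 21 22 23 24 25
G :  0  0  0  0  0  0  1  1  1  1  1  1  2  2  2  0  0  0  0  0  0  1  1  1  1  1
G_B(25) = 1.
Heap C, S = {3, 4, 7, 8, 9}:
G(0) = 0
G(1) = mex{} = 0
G(2) = mex{} = 0
G(3) = mex{0} = 1
G(4) = mex{0,0} = 1
G(5) = mex{0,0} = 1
G(6) = mex{1,0} = 2
G(7) = mex{1,1,0} = 2
G(8) = mex{1,1,0,0} = 2
G(9) = mex{2,1,0,0,0} = 3
G(10) = mex{2,2,1,0,0} = 3
G(11) = mex{2,2,1,1,0} = 3
G_C(11) = 3.
Combined Grundy value = 2 ⊕ 1 ⊕ 3 = 0.
A winning move leaves total XOR = 0, i.e. changes one component's Grundy value g to g ⊕ X where X is the current total.
Heap A: target g' = 2⊕0 = 2, but every legal move changes the Grundy value (mex property), so 0 moves.
Heap B: target g' = 1⊕0 = 1, but every legal move changes the Grundy value (mex property), so 0 moves.
Heap C: target g' = 3⊕0 = 3, but every legal move changes the Grundy value (mex property), so 0 moves.

0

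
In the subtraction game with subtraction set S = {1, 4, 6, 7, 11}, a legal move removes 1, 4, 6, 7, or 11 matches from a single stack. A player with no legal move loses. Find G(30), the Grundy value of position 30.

2

n :  0  1  2  3  4  5  6  7  8  9 10 11 12 13 14 15 16 17 18 19 20 21 22 23 24 25 26 27 28 29 30
G :  0  1  0  1  2  0  1  2  3  2  0  1  2  3  4  0  1  2  0  1  0  1  2  0  1  2  3  2  0  1  2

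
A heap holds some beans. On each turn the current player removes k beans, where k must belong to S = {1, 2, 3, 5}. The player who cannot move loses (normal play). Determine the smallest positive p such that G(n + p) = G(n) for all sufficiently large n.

G(0) = 0
G(1) = mex{0} = 1
G(2) = mex{1,0} = 2
G(3) = mex{2,1,0} = 3
G(4) = mex{3,2,1} = 0
G(5) = mex{0,3,2,0} = 1
G(6) = mex{1,0,3,1} = 2
G(7) = mex{2,1,0,2} = 3
G(8) = mex{3,2,1,3} = 0
G(9) = mex{0,3,2,0} = 1
G(10) = mex{1,0,3,1} = 2
G(11) = mex{2,1,0,2} = 3
G(12) = mex{3,2,1,3} = 0
G(13) = mex{0,3,2,0} = 1
G(14) = mex{1,0,3,1} = 2
G(n+4) = G(n) holds for n = 0,…,4 (a full window of length max(S) = 5), so the sequence is purely periodic with period 4.

4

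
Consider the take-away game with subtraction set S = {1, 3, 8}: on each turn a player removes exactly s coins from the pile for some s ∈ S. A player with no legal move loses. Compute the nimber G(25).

n :  0  1  2  3  4  5  6  7  8  9 10 11 12 13 14 15 16 17 18 19 20 21 22 23 24 25
G :  0  1  0  1  0  1  0  1  2  3  2  0  1  0  1  0  1  0  1  2  3  2  0  1  0  1

1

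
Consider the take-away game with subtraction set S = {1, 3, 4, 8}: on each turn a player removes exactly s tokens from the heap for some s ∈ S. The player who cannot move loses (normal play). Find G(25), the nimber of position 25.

2

G(0) = 0
G(1) = mex{0} = 1
G(2) = mex{1} = 0
G(3) = mex{0,0} = 1
G(4) = mex{1,1,0} = 2
G(5) = mex{2,0,1} = 3
G(6) = mex{3,1,0} = 2
G(7) = mex{2,2,1} = 0
G(8) = mex{0,3,2,0} = 1
G(9) = mex{1,2,3,1} = 0
G(10) = mex{0,0,2,0} = 1
G(11) = mex{1,1,0,1} = 2
G(12) = mex{2,0,1,2} = 3
G(13) = mex{3,1,0,3} = 2
G(14) = mex{2,2,1,2} = 0
G(15) = mex{0,3,2,0} = 1
G(16) = mex{1,2,3,1} = 0
G(17) = mex{0,0,2,0} = 1
G(18) = mex{1,1,0,1} = 2
G(19) = mex{2,0,1,2} = 3
G(20) = mex{3,1,0,3} = 2
G(21) = mex{2,2,1,2} = 0
G(22) = mex{0,3,2,0} = 1
G(23) = mex{1,2,3,1} = 0
G(24) = mex{0,0,2,0} = 1
G(25) = mex{1,1,0,1} = 2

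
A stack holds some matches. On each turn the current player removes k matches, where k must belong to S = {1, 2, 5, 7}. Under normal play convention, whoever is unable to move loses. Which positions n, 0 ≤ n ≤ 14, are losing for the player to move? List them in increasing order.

n :  0  1  2  3  4  5  6  7  8  9 10 11 12 13 14
G :  0  1  2  0  1  2  0  1  2  0  1  2  0  1  2
P-positions are exactly the n with G(n) = 0.

0, 3, 6, 9, 12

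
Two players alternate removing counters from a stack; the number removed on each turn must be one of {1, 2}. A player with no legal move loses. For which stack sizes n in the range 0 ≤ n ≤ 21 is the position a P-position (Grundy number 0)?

0, 3, 6, 9, 12, 15, 18, 21

G(0) = 0
G(1) = mex{0} = 1
G(2) = mex{1,0} = 2
G(3) = mex{2,1} = 0
G(4) = mex{0,2} = 1
G(5) = mex{1,0} = 2
G(6) = mex{2,1} = 0
G(7) = mex{0,2} = 1
G(8) = mex{1,0} = 2
G(9) = mex{2,1} = 0
G(10) = mex{0,2} = 1
G(11) = mex{1,0} = 2
G(12) = mex{2,1} = 0
G(13) = mex{0,2} = 1
G(14) = mex{1,0} = 2
G(15) = mex{2,1} = 0
G(16) = mex{0,2} = 1
G(17) = mex{1,0} = 2
G(18) = mex{2,1} = 0
G(19) = mex{0,2} = 1
G(20) = mex{1,0} = 2
G(21) = mex{2,1} = 0
P-positions are exactly the n with G(n) = 0.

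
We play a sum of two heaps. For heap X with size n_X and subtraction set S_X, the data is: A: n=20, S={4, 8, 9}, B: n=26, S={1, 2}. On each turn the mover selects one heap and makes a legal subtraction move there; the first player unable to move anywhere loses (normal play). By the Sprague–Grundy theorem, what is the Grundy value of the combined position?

Heap A, S = {4, 8, 9}:
n :  0  1  2  3  4  5  6  7  8  9 10 11 12 13 14 15 16 17 18 19 20
G :  0  0  0  0  1  1  1  1  2  2  2  2  3  0  0  0  0  1  1  1  1
G_A(20) = 1.
Heap B, S = {1, 2}:
n :  0  1  2  3  4  5  6  7  8  9 10 11 12 13 14 15 16 17 18 19 20 21 22 23 24 25 26
G :  0  1  2  0  1  2  0  1  2  0  1  2  0  1  2  0  1  2  0  1  2  0  1  2  0  1  2
G_B(26) = 2.
Combined Grundy value = 1 ⊕ 2 = 3.

3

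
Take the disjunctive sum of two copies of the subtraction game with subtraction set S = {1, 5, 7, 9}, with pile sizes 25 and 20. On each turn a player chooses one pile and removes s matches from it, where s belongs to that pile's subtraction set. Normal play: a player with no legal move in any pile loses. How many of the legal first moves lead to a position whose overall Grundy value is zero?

8

All piles use S = {1, 5, 7, 9}:
n :  0  1  2  3  4  5  6  7  8  9 10 11 12 13 14 15 16 17 18 19 20 21 22 23 24 25
G :  0  1  0  1  0  1  0  1  0  1  0  1  0  1  0  1  0  1  0  1  0  1  0  1  0  1
Pile A: G(25) = 1.
Pile B: G(20) = 0.
Combined Grundy value = 1 ⊕ 0 = 1.
A winning move leaves total XOR = 0, i.e. changes one component's Grundy value g to g ⊕ X where X is the current total.
Pile A: need g' = 1⊕1 = 0. Options: 25−1→G=0, 25−5→G=0, 25−7→G=0, 25−9→G=0. Hits: 4.
Pile B: need g' = 0⊕1 = 1. Options: 20−1→G=1, 20−5→G=1, 20−7→G=1, 20−9→G=1. Hits: 4.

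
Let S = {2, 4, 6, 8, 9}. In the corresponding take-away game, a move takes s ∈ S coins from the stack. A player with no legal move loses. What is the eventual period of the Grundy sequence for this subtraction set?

G(0) = 0
G(1) = mex{} = 0
G(2) = mex{0} = 1
G(3) = mex{0} = 1
G(4) = mex{1,0} = 2
G(5) = mex{1,0} = 2
G(6) = mex{2,1,0} = 3
G(7) = mex{2,1,0} = 3
G(8) = mex{3,2,1,0} = 4
G(9) = mex{3,2,1,0,0} = 4
G(10) = mex{4,3,2,1,0} = 5
G(11) = mex{4,3,2,1,1} = 0
G(12) = mex{5,4,3,2,1} = 0
G(13) = mex{0,4,3,2,2} = 1
G(14) = mex{0,5,4,3,2} = 1
G(15) = mex{1,0,4,3,3} = 2
G(16) = mex{1,0,5,4,3} = 2
G(17) = mex{2,1,0,4,4} = 3
G(18) = mex{2,1,0,5,4} = 3
G(19) = mex{3,2,1,0,5} = 4
G(20) = mex{3,2,1,0,0} = 4
G(21) = mex{4,3,2,1,0} = 5
G(22) = mex{4,3,2,1,1} = 0
G(23) = mex{5,4,3,2,1} = 0
G(n+11) = G(n) holds for n = 0,…,8 (a full window of length max(S) = 9), so the sequence is purely periodic with period 11.

11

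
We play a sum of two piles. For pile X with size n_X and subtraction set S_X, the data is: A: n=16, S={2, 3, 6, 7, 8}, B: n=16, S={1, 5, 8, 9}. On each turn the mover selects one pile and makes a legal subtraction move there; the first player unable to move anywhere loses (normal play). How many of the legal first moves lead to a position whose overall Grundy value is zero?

3

Pile A, S = {2, 3, 6, 7, 8}:
G(0) = 0
G(1) = mex{} = 0
G(2) = mex{0} = 1
G(3) = mex{0,0} = 1
G(4) = mex{1,0} = 2
G(5) = mex{1,1} = 0
G(6) = mex{2,1,0} = 3
G(7) = mex{0,2,0,0} = 1
G(8) = mex{3,0,1,0,0} = 2
G(9) = mex{1,3,1,1,0} = 2
G(10) = mex{2,1,2,1,1} = 0
G(11) = mex{2,2,0,2,1} = 3
G(12) = mex{0,2,3,0,2} = 1
G(13) = mex{3,0,1,3,0} = 2
G(14) = mex{1,3,2,1,3} = 0
G(15) = mex{2,1,2,2,1} = 0
G(16) = mex{0,2,0,2,2} = 1
G_A(16) = 1.
Pile B, S = {1, 5, 8, 9}:
n :  0  1  2  3  4  5  6  7  8  9 10 11 12 13 14 15 16
G :  0  1  0  1  0  1  0  1  2  3  2  3  2  3  2  3  0
G_B(16) = 0.
Combined Grundy value = 1 ⊕ 0 = 1.
A winning move leaves total XOR = 0, i.e. changes one component's Grundy value g to g ⊕ X where X is the current total.
Pile A: need g' = 1⊕1 = 0. Options: 16−2→G=0, 16−3→G=2, 16−6→G=0, 16−7→G=2, 16−8→G=2. Hits: 2.
Pile B: need g' = 0⊕1 = 1. Options: 16−1→G=3, 16−5→G=3, 16−8→G=2, 16−9→G=1. Hits: 1.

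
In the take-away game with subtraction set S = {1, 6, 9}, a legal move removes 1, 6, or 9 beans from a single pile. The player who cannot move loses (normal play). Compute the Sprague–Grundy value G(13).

G(0) = 0
G(1) = mex{0} = 1
G(2) = mex{1} = 0
G(3) = mex{0} = 1
G(4) = mex{1} = 0
G(5) = mex{0} = 1
G(6) = mex{1,0} = 2
G(7) = mex{2,1} = 0
G(8) = mex{0,0} = 1
G(9) = mex{1,1,0} = 2
G(10) = mex{2,0,1} = 3
G(11) = mex{3,1,0} = 2
G(12) = mex{2,2,1} = 0
G(13) = mex{0,0,0} = 1

1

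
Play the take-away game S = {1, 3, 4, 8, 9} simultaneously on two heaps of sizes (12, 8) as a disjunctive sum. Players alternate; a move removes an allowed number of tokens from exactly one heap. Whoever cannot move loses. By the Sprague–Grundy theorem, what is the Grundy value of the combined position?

1

All heaps use S = {1, 3, 4, 8, 9}:
n :  0  1  2  3  4  5  6  7  8  9 10 11 12
G :  0  1  0  1  2  3  2  0  1  4  3  2  0
Heap A: G(12) = 0.
Heap B: G(8) = 1.
Combined Grundy value = 0 ⊕ 1 = 1.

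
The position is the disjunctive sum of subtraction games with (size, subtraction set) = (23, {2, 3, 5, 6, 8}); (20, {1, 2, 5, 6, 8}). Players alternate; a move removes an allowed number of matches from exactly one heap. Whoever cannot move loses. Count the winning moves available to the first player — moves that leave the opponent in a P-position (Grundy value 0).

Heap A, S = {2, 3, 5, 6, 8}:
n :  0  1  2  3  4  5  6  7  8  9 10 11 12 13 14 15 16 17 18 19 20 21 22 23
G :  0  0  1  1  2  2  3  3  4  4  0  0  1  1  2  2  3  3  4  4  0  0  1  1
G_A(23) = 1.
Heap B, S = {1, 2, 5, 6, 8}:
n :  0  1  2  3  4  5  6  7  8  9 10 11 12 13 14 15 16 17 18 19 20
G :  0  1  2  0  1  2  3  0  1  2  0  1  2  3  0  1  2  0  1  2  3
G_B(20) = 3.
Combined Grundy value = 1 ⊕ 3 = 2.
A winning move leaves total XOR = 0, i.e. changes one component's Grundy value g to g ⊕ X where X is the current total.
Heap A: need g' = 1⊕2 = 3. Options: 23−2→G=0, 23−3→G=0, 23−5→G=4, 23−6→G=3, 23−8→G=2. Hits: 1.
Heap B: need g' = 3⊕2 = 1. Options: 20−1→G=2, 20−2→G=1, 20−5→G=1, 20−6→G=0, 20−8→G=2. Hits: 2.

3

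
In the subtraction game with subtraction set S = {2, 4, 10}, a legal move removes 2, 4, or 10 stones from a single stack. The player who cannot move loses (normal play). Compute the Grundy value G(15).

n :  0  1  2  3  4  5  6  7  8  9 10 11 12 13 14 15
G :  0  0  1  1  2  2  0  0  1  1  2  2  0  0  1  1

1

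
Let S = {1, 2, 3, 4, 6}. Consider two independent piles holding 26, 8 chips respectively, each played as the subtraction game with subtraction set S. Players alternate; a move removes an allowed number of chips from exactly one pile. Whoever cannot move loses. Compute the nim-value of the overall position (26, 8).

2

All piles use S = {1, 2, 3, 4, 6}:
G(0) = 0
G(1) = mex{0} = 1
G(2) = mex{1,0} = 2
G(3) = mex{2,1,0} = 3
G(4) = mex{3,2,1,0} = 4
G(5) = mex{4,3,2,1} = 0
G(6) = mex{0,4,3,2,0} = 1
G(7) = mex{1,0,4,3,1} = 2
G(8) = mex{2,1,0,4,2} = 3
G(9) = mex{3,2,1,0,3} = 4
G(10) = mex{4,3,2,1,4} = 0
G(11) = mex{0,4,3,2,0} = 1
G(12) = mex{1,0,4,3,1} = 2
G(13) = mex{2,1,0,4,2} = 3
G(14) = mex{3,2,1,0,3} = 4
G(15) = mex{4,3,2,1,4} = 0
G(16) = mex{0,4,3,2,0} = 1
G(17) = mex{1,0,4,3,1} = 2
G(18) = mex{2,1,0,4,2} = 3
G(19) = mex{3,2,1,0,3} = 4
G(20) = mex{4,3,2,1,4} = 0
G(21) = mex{0,4,3,2,0} = 1
G(22) = mex{1,0,4,3,1} = 2
G(23) = mex{2,1,0,4,2} = 3
G(24) = mex{3,2,1,0,3} = 4
G(25) = mex{4,3,2,1,4} = 0
G(26) = mex{0,4,3,2,0} = 1
Pile A: G(26) = 1.
Pile B: G(8) = 3.
Combined Grundy value = 1 ⊕ 3 = 2.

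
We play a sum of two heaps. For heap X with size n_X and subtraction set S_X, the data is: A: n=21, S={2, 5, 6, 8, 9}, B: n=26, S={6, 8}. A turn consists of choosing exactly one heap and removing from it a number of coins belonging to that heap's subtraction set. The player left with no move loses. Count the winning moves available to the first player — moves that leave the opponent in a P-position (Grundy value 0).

Heap A, S = {2, 5, 6, 8, 9}:
G(0) = 0
G(1) = mex{} = 0
G(2) = mex{0} = 1
G(3) = mex{0} = 1
G(4) = mex{1} = 0
G(5) = mex{1,0} = 2
G(6) = mex{0,0,0} = 1
G(7) = mex{2,1,0} = 3
G(8) = mex{1,1,1,0} = 2
G(9) = mex{3,0,1,0,0} = 2
G(10) = mex{2,2,0,1,0} = 3
G(11) = mex{2,1,2,1,1} = 0
G(12) = mex{3,3,1,0,1} = 2
G(13) = mex{0,2,3,2,0} = 1
G(14) = mex{2,2,2,1,2} = 0
G(15) = mex{1,3,2,3,1} = 0
G(16) = mex{0,0,3,2,3} = 1
G(17) = mex{0,2,0,2,2} = 1
G(18) = mex{1,1,2,3,2} = 0
G(19) = mex{1,0,1,0,3} = 2
G(20) = mex{0,0,0,2,0} = 1
G(21) = mex{2,1,0,1,2} = 3
G_A(21) = 3.
Heap B, S = {6, 8}:
G(0) = 0
G(1) = mex{} = 0
G(2) = mex{} = 0
G(3) = mex{} = 0
G(4) = mex{} = 0
G(5) = mex{} = 0
G(6) = mex{0} = 1
G(7) = mex{0} = 1
G(8) = mex{0,0} = 1
G(9) = mex{0,0} = 1
G(10) = mex{0,0} = 1
G(11) = mex{0,0} = 1
G(12) = mex{1,0} = 2
G(13) = mex{1,0} = 2
G(14) = mex{1,1} = 0
G(15) = mex{1,1} = 0
G(16) = mex{1,1} = 0
G(17) = mex{1,1} = 0
G(18) = mex{2,1} = 0
G(19) = mex{2,1} = 0
G(20) = mex{0,2} = 1
G(21) = mex{0,2} = 1
G(22) = mex{0,0} = 1
G(23) = mex{0,0} = 1
G(24) = mex{0,0} = 1
G(25) = mex{0,0} = 1
G(26) = mex{1,0} = 2
G_B(26) = 2.
Combined Grundy value = 3 ⊕ 2 = 1.
A winning move leaves total XOR = 0, i.e. changes one component's Grundy value g to g ⊕ X where X is the current total.
Heap A: need g' = 3⊕1 = 2. Options: 21−2→G=2, 21−5→G=1, 21−6→G=0, 21−8→G=1, 21−9→G=2. Hits: 2.
Heap B: need g' = 2⊕1 = 3. Options: 26−6→G=1, 26−8→G=0. Hits: 0.

2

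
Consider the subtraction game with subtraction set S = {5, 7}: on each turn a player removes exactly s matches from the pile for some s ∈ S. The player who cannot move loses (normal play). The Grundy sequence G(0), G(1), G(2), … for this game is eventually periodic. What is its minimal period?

n :  0  1  2  3  4  5  6  7  8  9 10 11 12 13 14 15 16 17 18 19 20 21 22 23 24 25
G :  0  0  0  0  0  1  1  1  1  1  2  2  0  0  0  0  0  1  1  1  1  1  2  2  0  0
G(n+12) = G(n) holds for n = 0,…,6 (a full window of length max(S) = 7), so the sequence is purely periodic with period 12.

12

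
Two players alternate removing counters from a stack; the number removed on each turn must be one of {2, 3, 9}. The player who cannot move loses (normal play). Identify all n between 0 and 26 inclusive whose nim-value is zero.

n :  0  1  2  3  4  5  6  7  8  9 10 11 12 13 14 15 16 17 18 19 20 21 22 23 24 25 26
G :  0  0  1  1  2  0  0  1  1  2  2  0  0  1  1  2  0  0  1  1  2  2  0  0  1  1  2
P-positions are exactly the n with G(n) = 0.

0, 1, 5, 6, 11, 12, 16, 17, 22, 23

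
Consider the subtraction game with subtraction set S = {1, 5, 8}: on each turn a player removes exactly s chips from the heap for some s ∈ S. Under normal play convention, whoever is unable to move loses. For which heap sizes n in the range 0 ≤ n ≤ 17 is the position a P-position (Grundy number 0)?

0, 2, 4, 6, 13, 15, 17

n :  0  1  2  3  4  5  6  7  8  9 10 11 12 13 14 15 16 17
G :  0  1  0  1  0  1  0  1  2  3  2  3  2  0  1  0  1  0
P-positions are exactly the n with G(n) = 0.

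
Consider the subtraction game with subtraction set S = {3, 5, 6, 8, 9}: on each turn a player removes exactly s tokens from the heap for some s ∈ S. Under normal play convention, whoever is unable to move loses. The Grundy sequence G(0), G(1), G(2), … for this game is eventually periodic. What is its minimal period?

n :  0  1  2  3  4  5  6  7  8  9 10 11 12 13 14 15 16 17 18 19 20 21 22 23 24 25
G :  0  0  0  1  1  1  2  2  2  3  3  3  0  0  0  1  1  1  2  2  2  3  3  3  0  0
G(n+12) = G(n) holds for n = 0,…,8 (a full window of length max(S) = 9), so the sequence is purely periodic with period 12.

12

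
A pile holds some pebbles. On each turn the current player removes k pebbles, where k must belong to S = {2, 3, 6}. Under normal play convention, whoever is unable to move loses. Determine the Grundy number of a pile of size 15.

n :  0  1  2  3  4  5  6  7  8  9 10 11 12 13 14 15
G :  0  0  1  1  2  0  3  1  2  0  0  1  1  2  0  3

3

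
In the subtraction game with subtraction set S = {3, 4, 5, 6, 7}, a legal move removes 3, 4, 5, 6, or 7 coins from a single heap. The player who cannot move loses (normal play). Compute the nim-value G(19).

n :  0  1  2  3  4  5  6  7  8  9 10 11 12 13 14 15 16 17 18 19
G :  0  0  0  1  1  1  2  2  2  3  0  0  0  1  1  1  2  2  2  3

3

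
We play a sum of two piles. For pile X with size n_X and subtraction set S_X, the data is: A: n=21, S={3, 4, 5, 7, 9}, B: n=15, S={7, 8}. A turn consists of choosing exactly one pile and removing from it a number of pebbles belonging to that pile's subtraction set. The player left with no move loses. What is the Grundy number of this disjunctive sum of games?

Pile A, S = {3, 4, 5, 7, 9}:
n :  0  1  2  3  4  5  6  7  8  9 10 11 12 13 14 15 16 17 18 19 20 21
G :  0  0  0  1  1  1  2  2  2  3  3  3  0  0  0  1  1  1  2  2  2  3
G_A(21) = 3.
Pile B, S = {7, 8}:
n :  0  1  2  3  4  5  6  7  8  9 10 11 12 13 14 15
G :  0  0  0  0  0  0  0  1  1  1  1  1  1  1  2  0
G_B(15) = 0.
Combined Grundy value = 3 ⊕ 0 = 3.

3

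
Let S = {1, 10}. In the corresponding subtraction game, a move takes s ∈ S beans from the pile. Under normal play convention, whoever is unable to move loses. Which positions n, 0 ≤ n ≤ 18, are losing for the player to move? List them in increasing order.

0, 2, 4, 6, 8, 11, 13, 15, 17

n :  0  1  2  3  4  5  6  7  8  9 10 11 12 13 14 15 16 17 18
G :  0  1  0  1  0  1  0  1  0  1  2  0  1  0  1  0  1  0  1
P-positions are exactly the n with G(n) = 0.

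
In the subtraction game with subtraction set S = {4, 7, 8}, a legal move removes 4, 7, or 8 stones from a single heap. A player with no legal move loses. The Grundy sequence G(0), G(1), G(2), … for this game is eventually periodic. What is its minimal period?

12

n :  0  1  2  3  4  5  6  7  8  9 10 11 12 13 14 15 16 17 18 19 20 21 22 23 24 25
G :  0  0  0  0  1  1  1  1  2  2  2  2  0  0  0  0  1  1  1  1  2  2  2  2  0  0
G(n+12) = G(n) holds for n = 0,…,7 (a full window of length max(S) = 8), so the sequence is purely periodic with period 12.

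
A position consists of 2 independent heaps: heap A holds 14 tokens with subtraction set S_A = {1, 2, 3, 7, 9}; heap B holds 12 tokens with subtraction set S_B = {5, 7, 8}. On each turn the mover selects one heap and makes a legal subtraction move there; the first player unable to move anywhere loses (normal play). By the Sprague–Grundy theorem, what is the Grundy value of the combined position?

Heap A, S = {1, 2, 3, 7, 9}:
G(0) = 0
G(1) = mex{0} = 1
G(2) = mex{1,0} = 2
G(3) = mex{2,1,0} = 3
G(4) = mex{3,2,1} = 0
G(5) = mex{0,3,2} = 1
G(6) = mex{1,0,3} = 2
G(7) = mex{2,1,0,0} = 3
G(8) = mex{3,2,1,1} = 0
G(9) = mex{0,3,2,2,0} = 1
G(10) = mex{1,0,3,3,1} = 2
G(11) = mex{2,1,0,0,2} = 3
G(12) = mex{3,2,1,1,3} = 0
G(13) = mex{0,3,2,2,0} = 1
G(14) = mex{1,0,3,3,1} = 2
G_A(14) = 2.
Heap B, S = {5, 7, 8}:
n :  0  1  2  3  4  5  6  7  8  9 10 11 12
G :  0  0  0  0  0  1  1  1  1  1  2  2  2
G_B(12) = 2.
Combined Grundy value = 2 ⊕ 2 = 0.

0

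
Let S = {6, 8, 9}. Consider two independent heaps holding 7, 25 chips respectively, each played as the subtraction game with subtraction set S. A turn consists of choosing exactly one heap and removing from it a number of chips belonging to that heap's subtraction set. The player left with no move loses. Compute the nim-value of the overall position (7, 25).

0

All heaps use S = {6, 8, 9}:
n :  0  1  2  3  4  5  6  7  8  9 10 11 12 13 14 15 16 17 18 19 20 21 22 23 24 25
G :  0  0  0  0  0  0  1  1  1  1  1  1  2  2  2  0  0  0  0  0  0  1  1  1  1  1
Heap A: G(7) = 1.
Heap B: G(25) = 1.
Combined Grundy value = 1 ⊕ 1 = 0.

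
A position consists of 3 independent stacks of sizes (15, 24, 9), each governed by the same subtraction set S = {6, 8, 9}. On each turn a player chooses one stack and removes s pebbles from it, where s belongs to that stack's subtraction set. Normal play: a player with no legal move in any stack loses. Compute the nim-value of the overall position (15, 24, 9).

0

All stacks use S = {6, 8, 9}:
n :  0  1  2  3  4  5  6  7  8  9 10 11 12 13 14 15 16 17 18 19 20 21 22 23 24
G :  0  0  0  0  0  0  1  1  1  1  1  1  2  2  2  0  0  0  0  0  0  1  1  1  1
Stack A: G(15) = 0.
Stack B: G(24) = 1.
Stack C: G(9) = 1.
Combined Grundy value = 0 ⊕ 1 ⊕ 1 = 0.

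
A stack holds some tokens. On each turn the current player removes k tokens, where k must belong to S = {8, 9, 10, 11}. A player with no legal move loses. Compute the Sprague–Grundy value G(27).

1

G(0) = 0
G(1) = mex{} = 0
G(2) = mex{} = 0
G(3) = mex{} = 0
G(4) = mex{} = 0
G(5) = mex{} = 0
G(6) = mex{} = 0
G(7) = mex{} = 0
G(8) = mex{0} = 1
G(9) = mex{0,0} = 1
G(10) = mex{0,0,0} = 1
G(11) = mex{0,0,0,0} = 1
G(12) = mex{0,0,0,0} = 1
G(13) = mex{0,0,0,0} = 1
G(14) = mex{0,0,0,0} = 1
G(15) = mex{0,0,0,0} = 1
G(16) = mex{1,0,0,0} = 2
G(17) = mex{1,1,0,0} = 2
G(18) = mex{1,1,1,0} = 2
G(19) = mex{1,1,1,1} = 0
G(20) = mex{1,1,1,1} = 0
G(21) = mex{1,1,1,1} = 0
G(22) = mex{1,1,1,1} = 0
G(23) = mex{1,1,1,1} = 0
G(24) = mex{2,1,1,1} = 0
G(25) = mex{2,2,1,1} = 0
G(26) = mex{2,2,2,1} = 0
G(27) = mex{0,2,2,2} = 1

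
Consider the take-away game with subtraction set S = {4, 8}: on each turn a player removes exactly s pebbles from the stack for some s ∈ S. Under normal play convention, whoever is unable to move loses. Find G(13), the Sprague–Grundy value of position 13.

0

G(0) = 0
G(1) = mex{} = 0
G(2) = mex{} = 0
G(3) = mex{} = 0
G(4) = mex{0} = 1
G(5) = mex{0} = 1
G(6) = mex{0} = 1
G(7) = mex{0} = 1
G(8) = mex{1,0} = 2
G(9) = mex{1,0} = 2
G(10) = mex{1,0} = 2
G(11) = mex{1,0} = 2
G(12) = mex{2,1} = 0
G(13) = mex{2,1} = 0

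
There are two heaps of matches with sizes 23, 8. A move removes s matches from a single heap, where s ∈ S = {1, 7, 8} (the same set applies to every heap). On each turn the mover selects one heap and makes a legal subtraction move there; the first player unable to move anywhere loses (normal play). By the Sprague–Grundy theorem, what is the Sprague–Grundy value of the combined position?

0

All heaps use S = {1, 7, 8}:
G(0) = 0
G(1) = mex{0} = 1
G(2) = mex{1} = 0
G(3) = mex{0} = 1
G(4) = mex{1} = 0
G(5) = mex{0} = 1
G(6) = mex{1} = 0
G(7) = mex{0,0} = 1
G(8) = mex{1,1,0} = 2
G(9) = mex{2,0,1} = 3
G(10) = mex{3,1,0} = 2
G(11) = mex{2,0,1} = 3
G(12) = mex{3,1,0} = 2
G(13) = mex{2,0,1} = 3
G(14) = mex{3,1,0} = 2
G(15) = mex{2,2,1} = 0
G(16) = mex{0,3,2} = 1
G(17) = mex{1,2,3} = 0
G(18) = mex{0,3,2} = 1
G(19) = mex{1,2,3} = 0
G(20) = mex{0,3,2} = 1
G(21) = mex{1,2,3} = 0
G(22) = mex{0,0,2} = 1
G(23) = mex{1,1,0} = 2
Heap A: G(23) = 2.
Heap B: G(8) = 2.
Combined Grundy value = 2 ⊕ 2 = 0.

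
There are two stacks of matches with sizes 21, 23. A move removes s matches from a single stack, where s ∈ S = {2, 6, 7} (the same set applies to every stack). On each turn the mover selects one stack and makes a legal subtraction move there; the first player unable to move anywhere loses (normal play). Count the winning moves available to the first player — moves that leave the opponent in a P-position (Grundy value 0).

All stacks use S = {2, 6, 7}:
G(0) = 0
G(1) = mex{} = 0
G(2) = mex{0} = 1
G(3) = mex{0} = 1
G(4) = mex{1} = 0
G(5) = mex{1} = 0
G(6) = mex{0,0} = 1
G(7) = mex{0,0,0} = 1
G(8) = mex{1,1,0} = 2
G(9) = mex{1,1,1} = 0
G(10) = mex{2,0,1} = 3
G(11) = mex{0,0,0} = 1
G(12) = mex{3,1,0} = 2
G(13) = mex{1,1,1} = 0
G(14) = mex{2,2,1} = 0
G(15) = mex{0,0,2} = 1
G(16) = mex{0,3,0} = 1
G(17) = mex{1,1,3} = 0
G(18) = mex{1,2,1} = 0
G(19) = mex{0,0,2} = 1
G(20) = mex{0,0,0} = 1
G(21) = mex{1,1,0} = 2
G(22) = mex{1,1,1} = 0
G(23) = mex{2,0,1} = 3
Stack A: G(21) = 2.
Stack B: G(23) = 3.
Combined Grundy value = 2 ⊕ 3 = 1.
A winning move leaves total XOR = 0, i.e. changes one component's Grundy value g to g ⊕ X where X is the current total.
Stack A: need g' = 2⊕1 = 3. Options: 21−2→G=1, 21−6→G=1, 21−7→G=0. Hits: 0.
Stack B: need g' = 3⊕1 = 2. Options: 23−2→G=2, 23−6→G=0, 23−7→G=1. Hits: 1.

1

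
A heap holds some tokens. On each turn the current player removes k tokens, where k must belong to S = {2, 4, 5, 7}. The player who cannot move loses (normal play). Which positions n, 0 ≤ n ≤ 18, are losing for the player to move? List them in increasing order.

0, 1, 9, 10, 18

n :  0  1  2  3  4  5  6  7  8  9 10 11 12 13 14 15 16 17 18
G :  0  0  1  1  2  2  3  3  4  0  0  1  1  2  2  3  3  4  0
P-positions are exactly the n with G(n) = 0.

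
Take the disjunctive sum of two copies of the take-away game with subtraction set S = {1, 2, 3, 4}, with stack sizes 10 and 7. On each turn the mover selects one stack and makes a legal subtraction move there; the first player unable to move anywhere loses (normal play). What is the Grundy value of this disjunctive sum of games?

All stacks use S = {1, 2, 3, 4}:
G(0) = 0
G(1) = mex{0} = 1
G(2) = mex{1,0} = 2
G(3) = mex{2,1,0} = 3
G(4) = mex{3,2,1,0} = 4
G(5) = mex{4,3,2,1} = 0
G(6) = mex{0,4,3,2} = 1
G(7) = mex{1,0,4,3} = 2
G(8) = mex{2,1,0,4} = 3
G(9) = mex{3,2,1,0} = 4
G(10) = mex{4,3,2,1} = 0
Stack A: G(10) = 0.
Stack B: G(7) = 2.
Combined Grundy value = 0 ⊕ 2 = 2.

2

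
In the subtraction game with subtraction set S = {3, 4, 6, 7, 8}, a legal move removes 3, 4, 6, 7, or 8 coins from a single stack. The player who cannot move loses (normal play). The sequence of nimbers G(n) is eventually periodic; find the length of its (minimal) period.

11

G(0) = 0
G(1) = mex{} = 0
G(2) = mex{} = 0
G(3) = mex{0} = 1
G(4) = mex{0,0} = 1
G(5) = mex{0,0} = 1
G(6) = mex{1,0,0} = 2
G(7) = mex{1,1,0,0} = 2
G(8) = mex{1,1,0,0,0} = 2
G(9) = mex{2,1,1,0,0} = 3
G(10) = mex{2,2,1,1,0} = 3
G(11) = mex{2,2,1,1,1} = 0
G(12) = mex{3,2,2,1,1} = 0
G(13) = mex{3,3,2,2,1} = 0
G(14) = mex{0,3,2,2,2} = 1
G(15) = mex{0,0,3,2,2} = 1
G(16) = mex{0,0,3,3,2} = 1
G(17) = mex{1,0,0,3,3} = 2
G(18) = mex{1,1,0,0,3} = 2
G(19) = mex{1,1,0,0,0} = 2
G(20) = mex{2,1,1,0,0} = 3
G(21) = mex{2,2,1,1,0} = 3
G(22) = mex{2,2,1,1,1} = 0
G(23) = mex{3,2,2,1,1} = 0
G(n+11) = G(n) holds for n = 0,…,7 (a full window of length max(S) = 8), so the sequence is purely periodic with period 11.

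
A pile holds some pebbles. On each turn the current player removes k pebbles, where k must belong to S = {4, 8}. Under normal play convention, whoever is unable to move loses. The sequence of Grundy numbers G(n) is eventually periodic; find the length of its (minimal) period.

G(0) = 0
G(1) = mex{} = 0
G(2) = mex{} = 0
G(3) = mex{} = 0
G(4) = mex{0} = 1
G(5) = mex{0} = 1
G(6) = mex{0} = 1
G(7) = mex{0} = 1
G(8) = mex{1,0} = 2
G(9) = mex{1,0} = 2
G(10) = mex{1,0} = 2
G(11) = mex{1,0} = 2
G(12) = mex{2,1} = 0
G(13) = mex{2,1} = 0
G(14) = mex{2,1} = 0
G(15) = mex{2,1} = 0
G(16) = mex{0,2} = 1
G(17) = mex{0,2} = 1
G(18) = mex{0,2} = 1
G(19) = mex{0,2} = 1
G(20) = mex{1,0} = 2
G(21) = mex{1,0} = 2
G(22) = mex{1,0} = 2
G(23) = mex{1,0} = 2
G(24) = mex{2,1} = 0
G(25) = mex{2,1} = 0
G(n+12) = G(n) holds for n = 0,…,7 (a full window of length max(S) = 8), so the sequence is purely periodic with period 12.

12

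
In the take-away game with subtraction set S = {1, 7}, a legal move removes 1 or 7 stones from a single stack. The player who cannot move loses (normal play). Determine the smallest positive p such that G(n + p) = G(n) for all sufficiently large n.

G(0) = 0
G(1) = mex{0} = 1
G(2) = mex{1} = 0
G(3) = mex{0} = 1
G(4) = mex{1} = 0
G(5) = mex{0} = 1
G(6) = mex{1} = 0
G(7) = mex{0,0} = 1
G(8) = mex{1,1} = 0
G(9) = mex{0,0} = 1
G(10) = mex{1,1} = 0
G(11) = mex{0,0} = 1
G(12) = mex{1,1} = 0
G(13) = mex{0,0} = 1
G(14) = mex{1,1} = 0
G(n+2) = G(n) holds for n = 0,…,6 (a full window of length max(S) = 7), so the sequence is purely periodic with period 2.

2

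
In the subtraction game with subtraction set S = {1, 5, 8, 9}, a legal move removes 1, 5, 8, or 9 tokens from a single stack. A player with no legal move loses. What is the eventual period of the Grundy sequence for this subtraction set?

16

G(0) = 0
G(1) = mex{0} = 1
G(2) = mex{1} = 0
G(3) = mex{0} = 1
G(4) = mex{1} = 0
G(5) = mex{0,0} = 1
G(6) = mex{1,1} = 0
G(7) = mex{0,0} = 1
G(8) = mex{1,1,0} = 2
G(9) = mex{2,0,1,0} = 3
G(10) = mex{3,1,0,1} = 2
G(11) = mex{2,0,1,0} = 3
G(12) = mex{3,1,0,1} = 2
G(13) = mex{2,2,1,0} = 3
G(14) = mex{3,3,0,1} = 2
G(15) = mex{2,2,1,0} = 3
G(16) = mex{3,3,2,1} = 0
G(17) = mex{0,2,3,2} = 1
G(18) = mex{1,3,2,3} = 0
G(19) = mex{0,2,3,2} = 1
G(20) = mex{1,3,2,3} = 0
G(21) = mex{0,0,3,2} = 1
G(22) = mex{1,1,2,3} = 0
G(23) = mex{0,0,3,2} = 1
G(24) = mex{1,1,0,3} = 2
G(25) = mex{2,0,1,0} = 3
G(26) = mex{3,1,0,1} = 2
G(27) = mex{2,0,1,0} = 3
G(28) = mex{3,1,0,1} = 2
G(29) = mex{2,2,1,0} = 3
G(30) = mex{3,3,0,1} = 2
G(31) = mex{2,2,1,0} = 3
G(32) = mex{3,3,2,1} = 0
G(33) = mex{0,2,3,2} = 1
G(n+16) = G(n) holds for n = 0,…,8 (a full window of length max(S) = 9), so the sequence is purely periodic with period 16.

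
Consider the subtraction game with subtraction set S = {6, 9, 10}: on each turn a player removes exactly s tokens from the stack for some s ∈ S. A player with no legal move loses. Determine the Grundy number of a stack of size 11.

1

n :  0  1  2  3  4  5  6  7  8  9 10 11
G :  0  0  0  0  0  0  1  1  1  1  1  1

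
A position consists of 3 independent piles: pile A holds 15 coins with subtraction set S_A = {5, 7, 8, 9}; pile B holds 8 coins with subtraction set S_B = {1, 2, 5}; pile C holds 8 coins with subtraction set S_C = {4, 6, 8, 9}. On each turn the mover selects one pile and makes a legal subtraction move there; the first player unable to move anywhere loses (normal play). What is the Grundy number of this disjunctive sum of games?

0

Pile A, S = {5, 7, 8, 9}:
G(0) = 0
G(1) = mex{} = 0
G(2) = mex{} = 0
G(3) = mex{} = 0
G(4) = mex{} = 0
G(5) = mex{0} = 1
G(6) = mex{0} = 1
G(7) = mex{0,0} = 1
G(8) = mex{0,0,0} = 1
G(9) = mex{0,0,0,0} = 1
G(10) = mex{1,0,0,0} = 2
G(11) = mex{1,0,0,0} = 2
G(12) = mex{1,1,0,0} = 2
G(13) = mex{1,1,1,0} = 2
G(14) = mex{1,1,1,1} = 0
G(15) = mex{2,1,1,1} = 0
G_A(15) = 0.
Pile B, S = {1, 2, 5}:
G(0) = 0
G(1) = mex{0} = 1
G(2) = mex{1,0} = 2
G(3) = mex{2,1} = 0
G(4) = mex{0,2} = 1
G(5) = mex{1,0,0} = 2
G(6) = mex{2,1,1} = 0
G(7) = mex{0,2,2} = 1
G(8) = mex{1,0,0} = 2
G_B(8) = 2.
Pile C, S = {4, 6, 8, 9}:
G(0) = 0
G(1) = mex{} = 0
G(2) = mex{} = 0
G(3) = mex{} = 0
G(4) = mex{0} = 1
G(5) = mex{0} = 1
G(6) = mex{0,0} = 1
G(7) = mex{0,0} = 1
G(8) = mex{1,0,0} = 2
G_C(8) = 2.
Combined Grundy value = 0 ⊕ 2 ⊕ 2 = 0.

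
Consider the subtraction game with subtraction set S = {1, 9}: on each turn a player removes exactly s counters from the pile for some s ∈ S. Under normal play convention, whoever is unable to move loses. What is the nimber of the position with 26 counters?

G(0) = 0
G(1) = mex{0} = 1
G(2) = mex{1} = 0
G(3) = mex{0} = 1
G(4) = mex{1} = 0
G(5) = mex{0} = 1
G(6) = mex{1} = 0
G(7) = mex{0} = 1
G(8) = mex{1} = 0
G(9) = mex{0,0} = 1
G(10) = mex{1,1} = 0
G(11) = mex{0,0} = 1
G(12) = mex{1,1} = 0
G(13) = mex{0,0} = 1
G(14) = mex{1,1} = 0
G(15) = mex{0,0} = 1
G(16) = mex{1,1} = 0
G(17) = mex{0,0} = 1
G(18) = mex{1,1} = 0
G(19) = mex{0,0} = 1
G(20) = mex{1,1} = 0
G(21) = mex{0,0} = 1
G(22) = mex{1,1} = 0
G(23) = mex{0,0} = 1
G(24) = mex{1,1} = 0
G(25) = mex{0,0} = 1
G(26) = mex{1,1} = 0

0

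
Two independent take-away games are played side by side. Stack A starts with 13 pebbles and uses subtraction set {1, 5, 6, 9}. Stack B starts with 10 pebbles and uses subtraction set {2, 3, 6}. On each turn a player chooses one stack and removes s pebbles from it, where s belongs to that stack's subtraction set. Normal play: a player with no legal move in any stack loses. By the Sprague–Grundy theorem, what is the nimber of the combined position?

1

Stack A, S = {1, 5, 6, 9}:
G(0) = 0
G(1) = mex{0} = 1
G(2) = mex{1} = 0
G(3) = mex{0} = 1
G(4) = mex{1} = 0
G(5) = mex{0,0} = 1
G(6) = mex{1,1,0} = 2
G(7) = mex{2,0,1} = 3
G(8) = mex{3,1,0} = 2
G(9) = mex{2,0,1,0} = 3
G(10) = mex{3,1,0,1} = 2
G(11) = mex{2,2,1,0} = 3
G(12) = mex{3,3,2,1} = 0
G(13) = mex{0,2,3,0} = 1
G_A(13) = 1.
Stack B, S = {2, 3, 6}:
n :  0  1  2  3  4  5  6  7  8  9 10
G :  0  0  1  1  2  0  3  1  2  0  0
G_B(10) = 0.
Combined Grundy value = 1 ⊕ 0 = 1.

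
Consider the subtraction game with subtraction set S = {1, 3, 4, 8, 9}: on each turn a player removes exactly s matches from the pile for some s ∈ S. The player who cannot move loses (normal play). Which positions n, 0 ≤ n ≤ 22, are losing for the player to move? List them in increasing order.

G(0) = 0
G(1) = mex{0} = 1
G(2) = mex{1} = 0
G(3) = mex{0,0} = 1
G(4) = mex{1,1,0} = 2
G(5) = mex{2,0,1} = 3
G(6) = mex{3,1,0} = 2
G(7) = mex{2,2,1} = 0
G(8) = mex{0,3,2,0} = 1
G(9) = mex{1,2,3,1,0} = 4
G(10) = mex{4,0,2,0,1} = 3
G(11) = mex{3,1,0,1,0} = 2
G(12) = mex{2,4,1,2,1} = 0
G(13) = mex{0,3,4,3,2} = 1
G(14) = mex{1,2,3,2,3} = 0
G(15) = mex{0,0,2,0,2} = 1
G(16) = mex{1,1,0,1,0} = 2
G(17) = mex{2,0,1,4,1} = 3
G(18) = mex{3,1,0,3,4} = 2
G(19) = mex{2,2,1,2,3} = 0
G(20) = mex{0,3,2,0,2} = 1
G(21) = mex{1,2,3,1,0} = 4
G(22) = mex{4,0,2,0,1} = 3
P-positions are exactly the n with G(n) = 0.

0, 2, 7, 12, 14, 19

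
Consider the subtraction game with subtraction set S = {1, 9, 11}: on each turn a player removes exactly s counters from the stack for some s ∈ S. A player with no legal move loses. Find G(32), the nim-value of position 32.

0

n :  0  1  2  3  4  5  6  7  8  9 10 11 12 13 14 15 16 17 18 19 20 21 22 23 24 25 26 27 28 29 30 31 32
G :  0  1  0  1  0  1  0  1  0  1  0  1  0  1  0  1  0  1  0  1  0  1  0  1  0  1  0  1  0  1  0  1  0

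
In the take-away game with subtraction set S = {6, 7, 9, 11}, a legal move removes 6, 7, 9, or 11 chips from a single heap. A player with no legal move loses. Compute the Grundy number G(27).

G(0) = 0
G(1) = mex{} = 0
G(2) = mex{} = 0
G(3) = mex{} = 0
G(4) = mex{} = 0
G(5) = mex{} = 0
G(6) = mex{0} = 1
G(7) = mex{0,0} = 1
G(8) = mex{0,0} = 1
G(9) = mex{0,0,0} = 1
G(10) = mex{0,0,0} = 1
G(11) = mex{0,0,0,0} = 1
G(12) = mex{1,0,0,0} = 2
G(13) = mex{1,1,0,0} = 2
G(14) = mex{1,1,0,0} = 2
G(15) = mex{1,1,1,0} = 2
G(16) = mex{1,1,1,0} = 2
G(17) = mex{1,1,1,1} = 0
G(18) = mex{2,1,1,1} = 0
G(19) = mex{2,2,1,1} = 0
G(20) = mex{2,2,1,1} = 0
G(21) = mex{2,2,2,1} = 0
G(22) = mex{2,2,2,1} = 0
G(23) = mex{0,2,2,2} = 1
G(24) = mex{0,0,2,2} = 1
G(25) = mex{0,0,2,2} = 1
G(26) = mex{0,0,0,2} = 1
G(27) = mex{0,0,0,2} = 1

1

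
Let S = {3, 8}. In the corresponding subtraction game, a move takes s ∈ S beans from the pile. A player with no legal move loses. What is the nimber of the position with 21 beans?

n :  0  1  2  3  4  5  6  7  8  9 10 11 12 13 14 15 16 17 18 19 20 21
G :  0  0  0  1  1  1  0  0  2  1  1  0  0  0  1  1  1  0  0  2  1  1

1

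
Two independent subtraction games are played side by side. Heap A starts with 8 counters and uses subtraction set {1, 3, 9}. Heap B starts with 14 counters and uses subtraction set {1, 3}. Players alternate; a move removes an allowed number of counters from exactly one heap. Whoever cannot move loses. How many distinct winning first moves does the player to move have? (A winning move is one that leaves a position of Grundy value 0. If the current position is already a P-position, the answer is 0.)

Heap A, S = {1, 3, 9}:
n : 0 1 2 3 4 5 6 7 8
G : 0 1 0 1 0 1 0 1 0
G_A(8) = 0.
Heap B, S = {1, 3}:
n :  0  1  2  3  4  5  6  7  8  9 10 11 12 13 14
G :  0  1  0  1  0  1  0  1  0  1  0  1  0  1  0
G_B(14) = 0.
Combined Grundy value = 0 ⊕ 0 = 0.
A winning move leaves total XOR = 0, i.e. changes one component's Grundy value g to g ⊕ X where X is the current total.
Heap A: target g' = 0⊕0 = 0, but every legal move changes the Grundy value (mex property), so 0 moves.
Heap B: target g' = 0⊕0 = 0, but every legal move changes the Grundy value (mex property), so 0 moves.

0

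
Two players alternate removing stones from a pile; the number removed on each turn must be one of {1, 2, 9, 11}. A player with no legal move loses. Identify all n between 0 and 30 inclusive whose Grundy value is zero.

n :  0  1  2  3  4  5  6  7  8  9 10 11 12 13 14 15 16 17 18 19 20 21 22 23 24 25 26 27 28 29 30
G :  0  1  2  0  1  2  0  1  2  3  0  1  2  0  1  2  0  1  2  3  0  1  2  0  1  2  0  1  2  3  0
P-positions are exactly the n with G(n) = 0.

0, 3, 6, 10, 13, 16, 20, 23, 26, 30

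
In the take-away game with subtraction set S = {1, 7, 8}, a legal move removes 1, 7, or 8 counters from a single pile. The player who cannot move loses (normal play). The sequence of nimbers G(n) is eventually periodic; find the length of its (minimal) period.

15

G(0) = 0
G(1) = mex{0} = 1
G(2) = mex{1} = 0
G(3) = mex{0} = 1
G(4) = mex{1} = 0
G(5) = mex{0} = 1
G(6) = mex{1} = 0
G(7) = mex{0,0} = 1
G(8) = mex{1,1,0} = 2
G(9) = mex{2,0,1} = 3
G(10) = mex{3,1,0} = 2
G(11) = mex{2,0,1} = 3
G(12) = mex{3,1,0} = 2
G(13) = mex{2,0,1} = 3
G(14) = mex{3,1,0} = 2
G(15) = mex{2,2,1} = 0
G(16) = mex{0,3,2} = 1
G(17) = mex{1,2,3} = 0
G(18) = mex{0,3,2} = 1
G(19) = mex{1,2,3} = 0
G(20) = mex{0,3,2} = 1
G(21) = mex{1,2,3} = 0
G(22) = mex{0,0,2} = 1
G(23) = mex{1,1,0} = 2
G(24) = mex{2,0,1} = 3
G(25) = mex{3,1,0} = 2
G(26) = mex{2,0,1} = 3
G(27) = mex{3,1,0} = 2
G(28) = mex{2,0,1} = 3
G(29) = mex{3,1,0} = 2
G(30) = mex{2,2,1} = 0
G(31) = mex{0,3,2} = 1
G(n+15) = G(n) holds for n = 0,…,7 (a full window of length max(S) = 8), so the sequence is purely periodic with period 15.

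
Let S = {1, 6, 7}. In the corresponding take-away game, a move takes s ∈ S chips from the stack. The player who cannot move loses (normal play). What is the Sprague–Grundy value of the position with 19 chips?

3

G(0) = 0
G(1) = mex{0} = 1
G(2) = mex{1} = 0
G(3) = mex{0} = 1
G(4) = mex{1} = 0
G(5) = mex{0} = 1
G(6) = mex{1,0} = 2
G(7) = mex{2,1,0} = 3
G(8) = mex{3,0,1} = 2
G(9) = mex{2,1,0} = 3
G(10) = mex{3,0,1} = 2
G(11) = mex{2,1,0} = 3
G(12) = mex{3,2,1} = 0
G(13) = mex{0,3,2} = 1
G(14) = mex{1,2,3} = 0
G(15) = mex{0,3,2} = 1
G(16) = mex{1,2,3} = 0
G(17) = mex{0,3,2} = 1
G(18) = mex{1,0,3} = 2
G(19) = mex{2,1,0} = 3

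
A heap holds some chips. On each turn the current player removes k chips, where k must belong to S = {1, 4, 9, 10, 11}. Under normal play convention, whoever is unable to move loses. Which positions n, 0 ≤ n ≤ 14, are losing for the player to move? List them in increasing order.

G(0) = 0
G(1) = mex{0} = 1
G(2) = mex{1} = 0
G(3) = mex{0} = 1
G(4) = mex{1,0} = 2
G(5) = mex{2,1} = 0
G(6) = mex{0,0} = 1
G(7) = mex{1,1} = 0
G(8) = mex{0,2} = 1
G(9) = mex{1,0,0} = 2
G(10) = mex{2,1,1,0} = 3
G(11) = mex{3,0,0,1,0} = 2
G(12) = mex{2,1,1,0,1} = 3
G(13) = mex{3,2,2,1,0} = 4
G(14) = mex{4,3,0,2,1} = 5
P-positions are exactly the n with G(n) = 0.

0, 2, 5, 7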